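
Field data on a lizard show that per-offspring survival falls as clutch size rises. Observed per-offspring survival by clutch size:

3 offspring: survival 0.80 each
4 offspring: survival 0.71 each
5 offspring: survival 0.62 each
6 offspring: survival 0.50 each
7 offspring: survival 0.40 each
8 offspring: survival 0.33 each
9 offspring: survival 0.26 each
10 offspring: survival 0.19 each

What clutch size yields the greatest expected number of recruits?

Expected recruits = c × s(c):
  c=3: 3 × 0.80 = 2.400
  c=4: 4 × 0.71 = 2.840
  c=5: 5 × 0.62 = 3.100
  c=6: 6 × 0.50 = 3.000
  c=7: 7 × 0.40 = 2.800
  c=8: 8 × 0.33 = 2.640
  c=9: 9 × 0.26 = 2.340
  c=10: 10 × 0.19 = 1.900
Maximum at c = 5 (3.100 recruits).

5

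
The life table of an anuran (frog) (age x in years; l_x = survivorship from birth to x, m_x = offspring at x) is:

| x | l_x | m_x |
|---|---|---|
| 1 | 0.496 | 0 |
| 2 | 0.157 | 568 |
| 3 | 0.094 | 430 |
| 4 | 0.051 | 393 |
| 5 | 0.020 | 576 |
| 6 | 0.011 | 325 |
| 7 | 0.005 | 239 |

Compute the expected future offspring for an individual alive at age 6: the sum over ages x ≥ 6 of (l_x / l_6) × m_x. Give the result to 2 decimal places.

433.64

l_6 = 0.011. Conditional survival from age 6 to x is l_x / l_6.
  x=6: (0.011/0.011) × 325 = 325.0000
  x=7: (0.005/0.011) × 239 = 108.6364
Sum = 325.0000 + 108.6364 = 433.6364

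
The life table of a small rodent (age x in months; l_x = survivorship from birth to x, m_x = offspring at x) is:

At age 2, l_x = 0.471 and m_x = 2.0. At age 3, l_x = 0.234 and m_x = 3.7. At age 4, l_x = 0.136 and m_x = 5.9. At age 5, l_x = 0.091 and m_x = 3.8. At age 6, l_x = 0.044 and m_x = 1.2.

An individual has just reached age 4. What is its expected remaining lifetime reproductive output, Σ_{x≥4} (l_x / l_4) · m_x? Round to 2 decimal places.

l_4 = 0.136. Conditional survival from age 4 to x is l_x / l_4.
  x=4: (0.136/0.136) × 5.9 = 5.9000
  x=5: (0.091/0.136) × 3.8 = 2.5426
  x=6: (0.044/0.136) × 1.2 = 0.3882
Sum = 5.9000 + 2.5426 + 0.3882 = 8.8309

8.83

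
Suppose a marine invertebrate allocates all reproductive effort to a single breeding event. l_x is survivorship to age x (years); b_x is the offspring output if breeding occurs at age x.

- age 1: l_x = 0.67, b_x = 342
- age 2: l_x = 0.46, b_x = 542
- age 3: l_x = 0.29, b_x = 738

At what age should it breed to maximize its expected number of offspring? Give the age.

2

Expected offspring if breeding at age x = l_x × b_x:
  age 1: 0.67 × 342 = 229.140
  age 2: 0.46 × 542 = 249.320
  age 3: 0.29 × 738 = 214.020
Maximum at age 2 (249.320).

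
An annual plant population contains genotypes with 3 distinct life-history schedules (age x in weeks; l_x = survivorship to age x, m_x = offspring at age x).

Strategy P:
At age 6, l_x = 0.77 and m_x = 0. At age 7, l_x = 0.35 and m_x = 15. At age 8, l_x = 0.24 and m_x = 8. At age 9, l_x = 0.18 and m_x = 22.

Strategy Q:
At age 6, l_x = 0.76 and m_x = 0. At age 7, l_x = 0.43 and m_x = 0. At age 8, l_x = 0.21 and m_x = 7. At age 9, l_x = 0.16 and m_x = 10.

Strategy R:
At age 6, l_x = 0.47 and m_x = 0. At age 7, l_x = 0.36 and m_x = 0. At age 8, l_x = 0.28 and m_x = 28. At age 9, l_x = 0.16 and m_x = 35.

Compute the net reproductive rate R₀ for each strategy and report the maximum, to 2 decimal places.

Strategy P: R₀ = 0.77×0 + 0.35×15 + 0.24×8 + 0.18×22 = 11.1300
Strategy Q: R₀ = 0.76×0 + 0.43×0 + 0.21×7 + 0.16×10 = 3.0700
Strategy R: R₀ = 0.47×0 + 0.36×0 + 0.28×28 + 0.16×35 = 13.4400
Highest R₀: strategy R with 13.4400.

13.44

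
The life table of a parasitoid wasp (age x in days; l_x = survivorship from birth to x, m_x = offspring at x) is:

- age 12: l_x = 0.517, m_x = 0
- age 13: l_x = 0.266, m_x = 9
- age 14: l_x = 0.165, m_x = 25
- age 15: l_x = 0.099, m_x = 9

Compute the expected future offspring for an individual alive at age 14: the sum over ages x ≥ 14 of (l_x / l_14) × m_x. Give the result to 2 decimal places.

l_14 = 0.165. Conditional survival from age 14 to x is l_x / l_14.
  x=14: (0.165/0.165) × 25 = 25.0000
  x=15: (0.099/0.165) × 9 = 5.4000
Sum = 25.0000 + 5.4000 = 30.4000

30.40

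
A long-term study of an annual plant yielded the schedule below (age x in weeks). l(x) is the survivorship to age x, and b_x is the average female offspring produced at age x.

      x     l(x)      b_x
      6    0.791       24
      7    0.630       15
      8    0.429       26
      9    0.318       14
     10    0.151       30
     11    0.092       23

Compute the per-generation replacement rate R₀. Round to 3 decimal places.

R₀ = Σ l(x) b_x:
  age 6: 0.791 × 24 = 18.9840
  age 7: 0.630 × 15 = 9.4500
  age 8: 0.429 × 26 = 11.1540
  age 9: 0.318 × 14 = 4.4520
  age 10: 0.151 × 30 = 4.5300
  age 11: 0.092 × 23 = 2.1160
R₀ = 18.9840 + 9.4500 + 11.1540 + 4.4520 + 4.5300 + 2.1160 = 50.6860

50.686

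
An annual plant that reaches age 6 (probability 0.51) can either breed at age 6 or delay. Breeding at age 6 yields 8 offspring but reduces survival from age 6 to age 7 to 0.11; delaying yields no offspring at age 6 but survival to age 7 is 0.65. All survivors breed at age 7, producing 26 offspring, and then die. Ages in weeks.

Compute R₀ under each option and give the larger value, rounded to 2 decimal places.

breed at age 6: R₀ = 0.51 × (8 + 0.11 × 26) = 0.51 × 10.8600 = 5.5386
delay to age 7: R₀ = 0.51 × (0.65 × 26) = 0.51 × 16.9000 = 8.6190
Higher: delay to age 7 (8.6190).

8.62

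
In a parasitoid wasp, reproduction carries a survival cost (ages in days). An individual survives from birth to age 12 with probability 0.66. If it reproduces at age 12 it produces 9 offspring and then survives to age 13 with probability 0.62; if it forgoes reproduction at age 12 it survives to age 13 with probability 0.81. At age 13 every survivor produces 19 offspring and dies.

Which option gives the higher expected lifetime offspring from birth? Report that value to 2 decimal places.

breed at age 12: R₀ = 0.66 × (9 + 0.62 × 19) = 0.66 × 20.7800 = 13.7148
delay to age 13: R₀ = 0.66 × (0.81 × 19) = 0.66 × 15.3900 = 10.1574
Higher: breed at age 12 (13.7148).

13.71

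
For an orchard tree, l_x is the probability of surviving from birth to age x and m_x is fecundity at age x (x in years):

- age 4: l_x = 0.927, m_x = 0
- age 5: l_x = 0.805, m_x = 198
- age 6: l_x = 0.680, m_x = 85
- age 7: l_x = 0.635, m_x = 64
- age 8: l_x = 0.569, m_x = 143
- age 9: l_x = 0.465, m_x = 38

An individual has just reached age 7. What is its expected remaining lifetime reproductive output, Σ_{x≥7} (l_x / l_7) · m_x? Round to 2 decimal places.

l_7 = 0.635. Conditional survival from age 7 to x is l_x / l_7.
  x=7: (0.635/0.635) × 64 = 64.0000
  x=8: (0.569/0.635) × 143 = 128.1370
  x=9: (0.465/0.635) × 38 = 27.8268
Sum = 64.0000 + 128.1370 + 27.8268 = 219.9638

219.96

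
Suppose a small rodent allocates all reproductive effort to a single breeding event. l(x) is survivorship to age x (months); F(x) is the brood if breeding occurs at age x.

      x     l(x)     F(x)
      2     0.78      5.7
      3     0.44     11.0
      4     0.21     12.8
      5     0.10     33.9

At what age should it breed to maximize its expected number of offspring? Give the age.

3

Expected offspring if breeding at age x = l(x) × F(x):
  age 2: 0.78 × 5.7 = 4.446
  age 3: 0.44 × 11.0 = 4.840
  age 4: 0.21 × 12.8 = 2.688
  age 5: 0.10 × 33.9 = 3.390
Maximum at age 3 (4.840).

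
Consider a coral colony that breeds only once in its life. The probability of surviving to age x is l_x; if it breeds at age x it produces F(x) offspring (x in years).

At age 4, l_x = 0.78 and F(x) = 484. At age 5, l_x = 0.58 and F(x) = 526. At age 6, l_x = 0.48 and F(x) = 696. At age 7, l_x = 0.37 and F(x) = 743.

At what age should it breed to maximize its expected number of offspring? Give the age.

Expected offspring if breeding at age x = l_x × F(x):
  age 4: 0.78 × 484 = 377.520
  age 5: 0.58 × 526 = 305.080
  age 6: 0.48 × 696 = 334.080
  age 7: 0.37 × 743 = 274.910
Maximum at age 4 (377.520).

4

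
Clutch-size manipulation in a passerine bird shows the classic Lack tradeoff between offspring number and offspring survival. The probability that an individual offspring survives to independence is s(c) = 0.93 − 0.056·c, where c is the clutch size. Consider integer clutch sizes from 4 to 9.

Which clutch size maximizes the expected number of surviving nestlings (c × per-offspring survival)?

8

Expected surviving nestlings = c × s(c):
  c=4: 4 × 0.706 = 2.824
  c=5: 5 × 0.650 = 3.250
  c=6: 6 × 0.594 = 3.564
  c=7: 7 × 0.538 = 3.766
  c=8: 8 × 0.482 = 3.856
  c=9: 9 × 0.426 = 3.834
Maximum at c = 8 (3.856 surviving nestlings).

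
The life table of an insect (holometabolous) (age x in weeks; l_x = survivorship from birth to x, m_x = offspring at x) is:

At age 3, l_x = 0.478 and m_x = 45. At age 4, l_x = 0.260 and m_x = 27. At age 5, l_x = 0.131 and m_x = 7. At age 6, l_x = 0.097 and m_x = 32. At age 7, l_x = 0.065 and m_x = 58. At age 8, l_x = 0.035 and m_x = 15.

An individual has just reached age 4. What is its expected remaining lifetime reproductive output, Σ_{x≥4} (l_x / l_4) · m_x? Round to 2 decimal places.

58.98

l_4 = 0.260. Conditional survival from age 4 to x is l_x / l_4.
  x=4: (0.260/0.260) × 27 = 27.0000
  x=5: (0.131/0.260) × 7 = 3.5269
  x=6: (0.097/0.260) × 32 = 11.9385
  x=7: (0.065/0.260) × 58 = 14.5000
  x=8: (0.035/0.260) × 15 = 2.0192
Sum = 27.0000 + 3.5269 + 11.9385 + 14.5000 + 2.0192 = 58.9846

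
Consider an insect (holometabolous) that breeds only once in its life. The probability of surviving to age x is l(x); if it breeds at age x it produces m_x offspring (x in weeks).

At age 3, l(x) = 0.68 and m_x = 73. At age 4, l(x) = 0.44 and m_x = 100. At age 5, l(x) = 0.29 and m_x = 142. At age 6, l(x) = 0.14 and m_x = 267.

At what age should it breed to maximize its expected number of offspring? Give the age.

3

Expected offspring if breeding at age x = l(x) × m_x:
  age 3: 0.68 × 73 = 49.640
  age 4: 0.44 × 100 = 44.000
  age 5: 0.29 × 142 = 41.180
  age 6: 0.14 × 267 = 37.380
Maximum at age 3 (49.640).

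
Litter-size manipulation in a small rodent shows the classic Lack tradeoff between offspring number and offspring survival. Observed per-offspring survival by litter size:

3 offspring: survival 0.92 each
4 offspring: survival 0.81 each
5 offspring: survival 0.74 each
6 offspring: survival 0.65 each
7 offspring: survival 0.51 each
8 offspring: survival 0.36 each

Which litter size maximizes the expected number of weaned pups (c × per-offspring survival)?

Expected weaned pups = c × s(c):
  c=3: 3 × 0.92 = 2.760
  c=4: 4 × 0.81 = 3.240
  c=5: 5 × 0.74 = 3.700
  c=6: 6 × 0.65 = 3.900
  c=7: 7 × 0.51 = 3.570
  c=8: 8 × 0.36 = 2.880
Maximum at c = 6 (3.900 weaned pups).

6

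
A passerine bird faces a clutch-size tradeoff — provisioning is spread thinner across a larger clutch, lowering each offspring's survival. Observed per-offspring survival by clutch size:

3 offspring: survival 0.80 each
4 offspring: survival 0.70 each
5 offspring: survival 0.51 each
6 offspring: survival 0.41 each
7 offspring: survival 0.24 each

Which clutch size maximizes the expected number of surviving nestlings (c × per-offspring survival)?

Expected surviving nestlings = c × s(c):
  c=3: 3 × 0.80 = 2.400
  c=4: 4 × 0.70 = 2.800
  c=5: 5 × 0.51 = 2.550
  c=6: 6 × 0.41 = 2.460
  c=7: 7 × 0.24 = 1.680
Maximum at c = 4 (2.800 surviving nestlings).

4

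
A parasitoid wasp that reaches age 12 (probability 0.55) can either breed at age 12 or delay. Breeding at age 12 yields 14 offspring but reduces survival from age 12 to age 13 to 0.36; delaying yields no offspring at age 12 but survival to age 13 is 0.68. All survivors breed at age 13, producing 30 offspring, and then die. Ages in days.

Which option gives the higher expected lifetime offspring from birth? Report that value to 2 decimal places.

13.64

breed at age 12: R₀ = 0.55 × (14 + 0.36 × 30) = 0.55 × 24.8000 = 13.6400
delay to age 13: R₀ = 0.55 × (0.68 × 30) = 0.55 × 20.4000 = 11.2200
Higher: breed at age 12 (13.6400).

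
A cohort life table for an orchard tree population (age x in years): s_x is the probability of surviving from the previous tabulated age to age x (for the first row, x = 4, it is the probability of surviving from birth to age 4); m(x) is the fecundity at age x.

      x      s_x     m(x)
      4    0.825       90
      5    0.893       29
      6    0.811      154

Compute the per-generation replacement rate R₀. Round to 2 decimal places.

Survivorship from birth: l_x = s_4·s_5·…·s_x.
  l_4 = 0.82500
  l_5 = 0.73672
  l_6 = 0.59748
R₀ = Σ l_x m(x):
  age 4: 0.82500 × 90 = 74.2500
  age 5: 0.73672 × 29 = 21.3649
  age 6: 0.59748 × 154 = 92.0119
R₀ = 74.2500 + 21.3649 + 92.0119 = 187.6268

187.63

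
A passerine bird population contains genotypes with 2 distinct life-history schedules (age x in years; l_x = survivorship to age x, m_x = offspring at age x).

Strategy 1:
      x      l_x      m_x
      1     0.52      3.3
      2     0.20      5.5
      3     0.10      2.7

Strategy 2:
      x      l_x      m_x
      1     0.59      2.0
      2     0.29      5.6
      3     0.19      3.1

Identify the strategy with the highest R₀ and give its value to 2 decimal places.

Strategy 1: R₀ = 0.52×3.3 + 0.20×5.5 + 0.10×2.7 = 3.0860
Strategy 2: R₀ = 0.59×2.0 + 0.29×5.6 + 0.19×3.1 = 3.3930
Highest R₀: strategy 2 with 3.3930.

3.39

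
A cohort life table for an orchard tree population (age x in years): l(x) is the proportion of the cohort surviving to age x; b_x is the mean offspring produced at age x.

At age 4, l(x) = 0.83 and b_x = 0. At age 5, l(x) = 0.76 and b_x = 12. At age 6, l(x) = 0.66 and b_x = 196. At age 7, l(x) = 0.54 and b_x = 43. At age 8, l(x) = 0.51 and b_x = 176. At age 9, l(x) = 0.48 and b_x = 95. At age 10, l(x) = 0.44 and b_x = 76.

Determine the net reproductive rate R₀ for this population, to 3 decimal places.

330.500

R₀ = Σ l(x) b_x:
  age 4: 0.83 × 0 = 0.0000
  age 5: 0.76 × 12 = 9.1200
  age 6: 0.66 × 196 = 129.3600
  age 7: 0.54 × 43 = 23.2200
  age 8: 0.51 × 176 = 89.7600
  age 9: 0.48 × 95 = 45.6000
  age 10: 0.44 × 76 = 33.4400
R₀ = 0.0000 + 9.1200 + 129.3600 + 23.2200 + 89.7600 + 45.6000 + 33.4400 = 330.5000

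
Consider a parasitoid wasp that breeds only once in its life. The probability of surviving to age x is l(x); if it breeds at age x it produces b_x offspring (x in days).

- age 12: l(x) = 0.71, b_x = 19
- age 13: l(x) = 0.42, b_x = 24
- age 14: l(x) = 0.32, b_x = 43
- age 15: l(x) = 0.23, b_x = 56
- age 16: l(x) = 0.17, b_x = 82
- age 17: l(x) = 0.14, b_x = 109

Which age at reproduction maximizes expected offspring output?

17

Expected offspring if breeding at age x = l(x) × b_x:
  age 12: 0.71 × 19 = 13.490
  age 13: 0.42 × 24 = 10.080
  age 14: 0.32 × 43 = 13.760
  age 15: 0.23 × 56 = 12.880
  age 16: 0.17 × 82 = 13.940
  age 17: 0.14 × 109 = 15.260
Maximum at age 17 (15.260).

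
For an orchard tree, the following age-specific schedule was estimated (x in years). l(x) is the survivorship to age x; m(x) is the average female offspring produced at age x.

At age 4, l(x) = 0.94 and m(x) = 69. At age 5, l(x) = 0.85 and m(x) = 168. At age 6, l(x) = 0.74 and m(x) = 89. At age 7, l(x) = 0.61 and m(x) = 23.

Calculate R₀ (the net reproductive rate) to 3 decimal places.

287.550

R₀ = Σ l(x) m(x):
  age 4: 0.94 × 69 = 64.8600
  age 5: 0.85 × 168 = 142.8000
  age 6: 0.74 × 89 = 65.8600
  age 7: 0.61 × 23 = 14.0300
R₀ = 64.8600 + 142.8000 + 65.8600 + 14.0300 = 287.5500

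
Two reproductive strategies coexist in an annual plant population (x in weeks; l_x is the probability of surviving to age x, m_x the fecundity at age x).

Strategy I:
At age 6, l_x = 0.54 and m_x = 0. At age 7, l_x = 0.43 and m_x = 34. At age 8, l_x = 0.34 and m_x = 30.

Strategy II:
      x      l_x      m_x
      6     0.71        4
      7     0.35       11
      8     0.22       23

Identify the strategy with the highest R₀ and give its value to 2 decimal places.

Strategy I: R₀ = 0.54×0 + 0.43×34 + 0.34×30 = 24.8200
Strategy II: R₀ = 0.71×4 + 0.35×11 + 0.22×23 = 11.7500
Highest R₀: strategy I with 24.8200.

24.82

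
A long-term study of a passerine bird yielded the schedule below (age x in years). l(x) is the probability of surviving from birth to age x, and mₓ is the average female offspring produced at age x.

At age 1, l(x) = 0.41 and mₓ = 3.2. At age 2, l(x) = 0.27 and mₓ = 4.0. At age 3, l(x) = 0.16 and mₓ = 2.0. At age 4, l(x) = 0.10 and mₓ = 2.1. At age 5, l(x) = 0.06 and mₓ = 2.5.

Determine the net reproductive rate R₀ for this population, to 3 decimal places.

R₀ = Σ l(x) mₓ:
  age 1: 0.41 × 3.2 = 1.3120
  age 2: 0.27 × 4.0 = 1.0800
  age 3: 0.16 × 2.0 = 0.3200
  age 4: 0.10 × 2.1 = 0.2100
  age 5: 0.06 × 2.5 = 0.1500
R₀ = 1.3120 + 1.0800 + 0.3200 + 0.2100 + 0.1500 = 3.0720

3.072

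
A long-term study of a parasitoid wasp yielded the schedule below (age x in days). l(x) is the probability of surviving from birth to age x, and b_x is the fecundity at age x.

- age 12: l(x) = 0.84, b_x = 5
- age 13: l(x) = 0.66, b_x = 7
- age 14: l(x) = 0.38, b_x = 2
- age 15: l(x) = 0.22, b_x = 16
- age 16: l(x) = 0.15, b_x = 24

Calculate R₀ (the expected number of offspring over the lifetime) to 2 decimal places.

R₀ = Σ l(x) b_x:
  age 12: 0.84 × 5 = 4.2000
  age 13: 0.66 × 7 = 4.6200
  age 14: 0.38 × 2 = 0.7600
  age 15: 0.22 × 16 = 3.5200
  age 16: 0.15 × 24 = 3.6000
R₀ = 4.2000 + 4.6200 + 0.7600 + 3.5200 + 3.6000 = 16.7000

16.70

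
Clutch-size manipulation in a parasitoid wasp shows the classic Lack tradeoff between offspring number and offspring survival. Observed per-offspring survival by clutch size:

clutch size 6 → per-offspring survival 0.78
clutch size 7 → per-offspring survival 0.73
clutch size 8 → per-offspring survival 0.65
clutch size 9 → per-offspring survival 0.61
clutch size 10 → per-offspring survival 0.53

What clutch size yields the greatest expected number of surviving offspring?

Expected surviving offspring = c × s(c):
  c=6: 6 × 0.78 = 4.680
  c=7: 7 × 0.73 = 5.110
  c=8: 8 × 0.65 = 5.200
  c=9: 9 × 0.61 = 5.490
  c=10: 10 × 0.53 = 5.300
Maximum at c = 9 (5.490 surviving offspring).

9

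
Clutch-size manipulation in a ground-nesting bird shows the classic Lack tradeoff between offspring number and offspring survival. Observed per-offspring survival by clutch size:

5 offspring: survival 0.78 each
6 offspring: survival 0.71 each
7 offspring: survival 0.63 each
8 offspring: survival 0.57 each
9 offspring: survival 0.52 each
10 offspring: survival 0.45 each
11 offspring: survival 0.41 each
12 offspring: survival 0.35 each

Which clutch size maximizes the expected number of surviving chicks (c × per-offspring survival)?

9

Expected surviving chicks = c × s(c):
  c=5: 5 × 0.78 = 3.900
  c=6: 6 × 0.71 = 4.260
  c=7: 7 × 0.63 = 4.410
  c=8: 8 × 0.57 = 4.560
  c=9: 9 × 0.52 = 4.680
  c=10: 10 × 0.45 = 4.500
  c=11: 11 × 0.41 = 4.510
  c=12: 12 × 0.35 = 4.200
Maximum at c = 9 (4.680 surviving chicks).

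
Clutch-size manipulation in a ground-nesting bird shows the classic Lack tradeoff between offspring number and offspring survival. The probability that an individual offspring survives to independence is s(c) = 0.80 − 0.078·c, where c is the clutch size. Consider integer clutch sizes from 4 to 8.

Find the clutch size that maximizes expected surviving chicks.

5

Expected surviving chicks = c × s(c):
  c=4: 4 × 0.488 = 1.952
  c=5: 5 × 0.410 = 2.050
  c=6: 6 × 0.332 = 1.992
  c=7: 7 × 0.254 = 1.778
  c=8: 8 × 0.176 = 1.408
Maximum at c = 5 (2.050 surviving chicks).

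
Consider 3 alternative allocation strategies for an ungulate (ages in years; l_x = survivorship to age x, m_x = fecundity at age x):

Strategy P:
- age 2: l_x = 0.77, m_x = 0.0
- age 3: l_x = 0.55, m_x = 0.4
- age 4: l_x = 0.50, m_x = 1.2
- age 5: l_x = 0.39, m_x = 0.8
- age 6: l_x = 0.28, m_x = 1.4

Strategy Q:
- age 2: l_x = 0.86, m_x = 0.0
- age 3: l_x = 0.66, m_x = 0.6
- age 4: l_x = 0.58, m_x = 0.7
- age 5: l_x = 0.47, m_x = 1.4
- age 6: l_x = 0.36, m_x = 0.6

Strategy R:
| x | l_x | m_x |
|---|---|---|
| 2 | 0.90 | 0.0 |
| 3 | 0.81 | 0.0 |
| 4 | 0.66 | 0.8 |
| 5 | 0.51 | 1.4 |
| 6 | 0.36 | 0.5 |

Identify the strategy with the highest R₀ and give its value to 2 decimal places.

Strategy P: R₀ = 0.77×0.0 + 0.55×0.4 + 0.50×1.2 + 0.39×0.8 + 0.28×1.4 = 1.5240
Strategy Q: R₀ = 0.86×0.0 + 0.66×0.6 + 0.58×0.7 + 0.47×1.4 + 0.36×0.6 = 1.6760
Strategy R: R₀ = 0.90×0.0 + 0.81×0.0 + 0.66×0.8 + 0.51×1.4 + 0.36×0.5 = 1.4220
Highest R₀: strategy Q with 1.6760.

1.68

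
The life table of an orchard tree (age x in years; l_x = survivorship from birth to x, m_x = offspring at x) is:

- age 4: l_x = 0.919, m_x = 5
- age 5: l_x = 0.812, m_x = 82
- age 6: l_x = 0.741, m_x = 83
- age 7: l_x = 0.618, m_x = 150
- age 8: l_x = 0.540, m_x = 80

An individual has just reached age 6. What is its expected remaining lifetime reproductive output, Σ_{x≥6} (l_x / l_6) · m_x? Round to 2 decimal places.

266.40

l_6 = 0.741. Conditional survival from age 6 to x is l_x / l_6.
  x=6: (0.741/0.741) × 83 = 83.0000
  x=7: (0.618/0.741) × 150 = 125.1012
  x=8: (0.540/0.741) × 80 = 58.2996
Sum = 83.0000 + 125.1012 + 58.2996 = 266.4008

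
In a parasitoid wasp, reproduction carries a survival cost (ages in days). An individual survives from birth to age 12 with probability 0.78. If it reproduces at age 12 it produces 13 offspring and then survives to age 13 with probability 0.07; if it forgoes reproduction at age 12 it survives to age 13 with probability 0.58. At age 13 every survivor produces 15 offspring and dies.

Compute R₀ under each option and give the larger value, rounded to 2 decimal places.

breed at age 12: R₀ = 0.78 × (13 + 0.07 × 15) = 0.78 × 14.0500 = 10.9590
delay to age 13: R₀ = 0.78 × (0.58 × 15) = 0.78 × 8.7000 = 6.7860
Higher: breed at age 12 (10.9590).

10.96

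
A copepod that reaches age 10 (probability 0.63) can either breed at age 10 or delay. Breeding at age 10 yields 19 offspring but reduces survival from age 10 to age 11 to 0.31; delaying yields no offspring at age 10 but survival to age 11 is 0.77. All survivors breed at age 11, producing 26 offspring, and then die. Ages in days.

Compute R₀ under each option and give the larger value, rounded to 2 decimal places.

17.05

breed at age 10: R₀ = 0.63 × (19 + 0.31 × 26) = 0.63 × 27.0600 = 17.0478
delay to age 11: R₀ = 0.63 × (0.77 × 26) = 0.63 × 20.0200 = 12.6126
Higher: breed at age 10 (17.0478).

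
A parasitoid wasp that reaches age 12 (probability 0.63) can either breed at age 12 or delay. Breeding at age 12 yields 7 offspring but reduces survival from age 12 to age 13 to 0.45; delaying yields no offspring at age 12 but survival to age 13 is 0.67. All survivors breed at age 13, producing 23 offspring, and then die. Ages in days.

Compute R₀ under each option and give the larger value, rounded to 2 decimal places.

10.93

breed at age 12: R₀ = 0.63 × (7 + 0.45 × 23) = 0.63 × 17.3500 = 10.9305
delay to age 13: R₀ = 0.63 × (0.67 × 23) = 0.63 × 15.4100 = 9.7083
Higher: breed at age 12 (10.9305).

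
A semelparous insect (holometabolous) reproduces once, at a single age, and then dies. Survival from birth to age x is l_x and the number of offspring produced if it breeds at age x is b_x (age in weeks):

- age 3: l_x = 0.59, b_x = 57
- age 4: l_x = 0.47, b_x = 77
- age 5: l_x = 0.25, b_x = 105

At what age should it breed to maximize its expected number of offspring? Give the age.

4

Expected offspring if breeding at age x = l_x × b_x:
  age 3: 0.59 × 57 = 33.630
  age 4: 0.47 × 77 = 36.190
  age 5: 0.25 × 105 = 26.250
Maximum at age 4 (36.190).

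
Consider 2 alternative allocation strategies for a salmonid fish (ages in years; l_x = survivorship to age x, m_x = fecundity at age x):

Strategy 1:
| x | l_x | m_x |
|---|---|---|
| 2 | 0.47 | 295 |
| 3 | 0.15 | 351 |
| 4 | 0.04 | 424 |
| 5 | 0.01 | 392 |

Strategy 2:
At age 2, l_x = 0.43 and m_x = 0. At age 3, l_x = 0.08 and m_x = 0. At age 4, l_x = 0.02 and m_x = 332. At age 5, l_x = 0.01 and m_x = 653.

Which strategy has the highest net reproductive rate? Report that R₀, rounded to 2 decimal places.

Strategy 1: R₀ = 0.47×295 + 0.15×351 + 0.04×424 + 0.01×392 = 212.1800
Strategy 2: R₀ = 0.43×0 + 0.08×0 + 0.02×332 + 0.01×653 = 13.1700
Highest R₀: strategy 1 with 212.1800.

212.18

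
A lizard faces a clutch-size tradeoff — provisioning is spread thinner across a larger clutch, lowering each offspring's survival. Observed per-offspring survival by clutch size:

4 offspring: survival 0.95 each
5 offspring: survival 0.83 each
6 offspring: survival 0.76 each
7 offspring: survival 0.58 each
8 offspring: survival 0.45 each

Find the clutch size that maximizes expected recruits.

6

Expected recruits = c × s(c):
  c=4: 4 × 0.95 = 3.800
  c=5: 5 × 0.83 = 4.150
  c=6: 6 × 0.76 = 4.560
  c=7: 7 × 0.58 = 4.060
  c=8: 8 × 0.45 = 3.600
Maximum at c = 6 (4.560 recruits).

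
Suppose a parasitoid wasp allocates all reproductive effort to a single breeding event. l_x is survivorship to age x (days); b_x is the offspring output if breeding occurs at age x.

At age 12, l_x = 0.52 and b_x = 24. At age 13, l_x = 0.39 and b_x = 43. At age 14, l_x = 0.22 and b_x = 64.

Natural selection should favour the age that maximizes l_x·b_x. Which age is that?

13

Expected offspring if breeding at age x = l_x × b_x:
  age 12: 0.52 × 24 = 12.480
  age 13: 0.39 × 43 = 16.770
  age 14: 0.22 × 64 = 14.080
Maximum at age 13 (16.770).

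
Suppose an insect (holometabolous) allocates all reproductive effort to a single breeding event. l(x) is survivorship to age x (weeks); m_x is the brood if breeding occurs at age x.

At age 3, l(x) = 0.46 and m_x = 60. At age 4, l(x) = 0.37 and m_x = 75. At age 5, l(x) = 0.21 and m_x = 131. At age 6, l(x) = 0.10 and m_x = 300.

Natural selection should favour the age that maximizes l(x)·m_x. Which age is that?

6

Expected offspring if breeding at age x = l(x) × m_x:
  age 3: 0.46 × 60 = 27.600
  age 4: 0.37 × 75 = 27.750
  age 5: 0.21 × 131 = 27.510
  age 6: 0.10 × 300 = 30.000
Maximum at age 6 (30.000).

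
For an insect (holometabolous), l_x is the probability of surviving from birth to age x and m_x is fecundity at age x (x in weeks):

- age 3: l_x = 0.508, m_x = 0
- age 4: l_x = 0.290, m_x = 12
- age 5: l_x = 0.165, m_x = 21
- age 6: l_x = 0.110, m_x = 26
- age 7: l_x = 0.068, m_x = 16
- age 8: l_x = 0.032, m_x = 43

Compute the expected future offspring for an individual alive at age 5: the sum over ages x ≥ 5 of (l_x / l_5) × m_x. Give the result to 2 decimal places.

l_5 = 0.165. Conditional survival from age 5 to x is l_x / l_5.
  x=5: (0.165/0.165) × 21 = 21.0000
  x=6: (0.110/0.165) × 26 = 17.3333
  x=7: (0.068/0.165) × 16 = 6.5939
  x=8: (0.032/0.165) × 43 = 8.3394
Sum = 21.0000 + 17.3333 + 6.5939 + 8.3394 = 53.2667

53.27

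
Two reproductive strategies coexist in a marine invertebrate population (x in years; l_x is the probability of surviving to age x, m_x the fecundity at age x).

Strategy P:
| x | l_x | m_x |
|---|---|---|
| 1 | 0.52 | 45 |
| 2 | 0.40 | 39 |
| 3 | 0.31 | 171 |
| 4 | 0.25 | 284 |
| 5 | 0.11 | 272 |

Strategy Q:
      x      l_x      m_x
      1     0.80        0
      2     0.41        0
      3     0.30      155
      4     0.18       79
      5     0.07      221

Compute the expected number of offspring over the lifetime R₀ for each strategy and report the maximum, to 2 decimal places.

Strategy P: R₀ = 0.52×45 + 0.40×39 + 0.31×171 + 0.25×284 + 0.11×272 = 192.9300
Strategy Q: R₀ = 0.80×0 + 0.41×0 + 0.30×155 + 0.18×79 + 0.07×221 = 76.1900
Highest R₀: strategy P with 192.9300.

192.93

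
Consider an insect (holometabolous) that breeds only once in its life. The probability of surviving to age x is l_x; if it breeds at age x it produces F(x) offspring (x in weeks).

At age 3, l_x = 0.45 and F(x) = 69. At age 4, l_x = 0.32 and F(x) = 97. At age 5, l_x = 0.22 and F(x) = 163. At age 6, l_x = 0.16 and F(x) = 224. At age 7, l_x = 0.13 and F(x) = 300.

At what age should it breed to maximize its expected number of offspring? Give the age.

Expected offspring if breeding at age x = l_x × F(x):
  age 3: 0.45 × 69 = 31.050
  age 4: 0.32 × 97 = 31.040
  age 5: 0.22 × 163 = 35.860
  age 6: 0.16 × 224 = 35.840
  age 7: 0.13 × 300 = 39.000
Maximum at age 7 (39.000).

7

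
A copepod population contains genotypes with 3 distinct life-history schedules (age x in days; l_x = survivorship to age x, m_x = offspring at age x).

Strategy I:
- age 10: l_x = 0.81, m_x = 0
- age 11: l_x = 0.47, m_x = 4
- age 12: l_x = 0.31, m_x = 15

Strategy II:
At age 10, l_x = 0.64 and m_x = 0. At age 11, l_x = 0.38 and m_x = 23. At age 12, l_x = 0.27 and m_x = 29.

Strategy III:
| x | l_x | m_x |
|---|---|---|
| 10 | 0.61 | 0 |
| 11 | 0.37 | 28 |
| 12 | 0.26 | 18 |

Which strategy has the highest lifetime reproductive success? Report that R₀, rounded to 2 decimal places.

Strategy I: R₀ = 0.81×0 + 0.47×4 + 0.31×15 = 6.5300
Strategy II: R₀ = 0.64×0 + 0.38×23 + 0.27×29 = 16.5700
Strategy III: R₀ = 0.61×0 + 0.37×28 + 0.26×18 = 15.0400
Highest R₀: strategy II with 16.5700.

16.57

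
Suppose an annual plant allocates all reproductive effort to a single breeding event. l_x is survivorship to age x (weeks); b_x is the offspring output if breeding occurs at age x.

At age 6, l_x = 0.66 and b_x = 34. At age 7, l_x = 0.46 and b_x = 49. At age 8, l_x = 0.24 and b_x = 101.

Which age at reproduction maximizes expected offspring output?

Expected offspring if breeding at age x = l_x × b_x:
  age 6: 0.66 × 34 = 22.440
  age 7: 0.46 × 49 = 22.540
  age 8: 0.24 × 101 = 24.240
Maximum at age 8 (24.240).

8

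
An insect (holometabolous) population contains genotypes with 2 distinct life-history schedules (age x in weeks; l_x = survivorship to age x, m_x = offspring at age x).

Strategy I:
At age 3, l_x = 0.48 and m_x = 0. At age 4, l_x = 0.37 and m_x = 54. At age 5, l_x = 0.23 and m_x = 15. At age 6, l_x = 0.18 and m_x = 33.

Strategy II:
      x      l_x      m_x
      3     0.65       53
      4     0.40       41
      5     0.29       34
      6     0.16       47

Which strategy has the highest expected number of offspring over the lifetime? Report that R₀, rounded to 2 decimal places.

Strategy I: R₀ = 0.48×0 + 0.37×54 + 0.23×15 + 0.18×33 = 29.3700
Strategy II: R₀ = 0.65×53 + 0.40×41 + 0.29×34 + 0.16×47 = 68.2300
Highest R₀: strategy II with 68.2300.

68.23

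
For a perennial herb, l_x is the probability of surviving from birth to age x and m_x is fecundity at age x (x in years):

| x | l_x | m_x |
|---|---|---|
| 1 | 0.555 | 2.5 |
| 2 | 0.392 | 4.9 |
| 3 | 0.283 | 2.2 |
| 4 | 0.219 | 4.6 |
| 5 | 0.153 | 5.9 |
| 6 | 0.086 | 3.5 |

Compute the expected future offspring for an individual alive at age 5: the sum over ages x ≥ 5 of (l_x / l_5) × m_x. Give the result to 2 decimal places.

7.87

l_5 = 0.153. Conditional survival from age 5 to x is l_x / l_5.
  x=5: (0.153/0.153) × 5.9 = 5.9000
  x=6: (0.086/0.153) × 3.5 = 1.9673
Sum = 5.9000 + 1.9673 = 7.8673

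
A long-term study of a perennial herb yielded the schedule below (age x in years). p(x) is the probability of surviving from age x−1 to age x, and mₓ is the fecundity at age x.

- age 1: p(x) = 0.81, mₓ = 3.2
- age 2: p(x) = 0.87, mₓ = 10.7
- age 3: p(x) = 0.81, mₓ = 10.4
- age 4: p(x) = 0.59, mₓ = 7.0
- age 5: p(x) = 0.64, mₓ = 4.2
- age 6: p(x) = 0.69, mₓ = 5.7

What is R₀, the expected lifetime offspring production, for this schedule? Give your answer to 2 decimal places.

20.18

Survivorship from birth: l_x = p_1·p_2·…·p_x.
  l_1 = 0.81000
  l_2 = 0.70470
  l_3 = 0.57081
  l_4 = 0.33678
  l_5 = 0.21554
  l_6 = 0.14872
R₀ = Σ l_x mₓ:
  age 1: 0.81000 × 3.2 = 2.5920
  age 2: 0.70470 × 10.7 = 7.5403
  age 3: 0.57081 × 10.4 = 5.9364
  age 4: 0.33678 × 7.0 = 2.3575
  age 5: 0.21554 × 4.2 = 0.9053
  age 6: 0.14872 × 5.7 = 0.8477
R₀ = 2.5920 + 7.5403 + 5.9364 + 2.3575 + 0.9053 + 0.8477 = 20.1791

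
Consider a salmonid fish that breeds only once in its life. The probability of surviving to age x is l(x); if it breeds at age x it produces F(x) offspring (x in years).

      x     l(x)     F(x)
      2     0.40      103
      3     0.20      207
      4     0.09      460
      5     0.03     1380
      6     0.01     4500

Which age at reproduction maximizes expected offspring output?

6

Expected offspring if breeding at age x = l(x) × F(x):
  age 2: 0.40 × 103 = 41.200
  age 3: 0.20 × 207 = 41.400
  age 4: 0.09 × 460 = 41.400
  age 5: 0.03 × 1380 = 41.400
  age 6: 0.01 × 4500 = 45.000
Maximum at age 6 (45.000).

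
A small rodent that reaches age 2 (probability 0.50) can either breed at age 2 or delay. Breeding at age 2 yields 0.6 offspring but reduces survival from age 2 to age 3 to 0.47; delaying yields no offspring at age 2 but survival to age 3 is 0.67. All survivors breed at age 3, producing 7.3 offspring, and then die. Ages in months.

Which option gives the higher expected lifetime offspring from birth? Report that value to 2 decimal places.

breed at age 2: R₀ = 0.50 × (0.6 + 0.47 × 7.3) = 0.50 × 4.0310 = 2.0155
delay to age 3: R₀ = 0.50 × (0.67 × 7.3) = 0.50 × 4.8910 = 2.4455
Higher: delay to age 3 (2.4455).

2.45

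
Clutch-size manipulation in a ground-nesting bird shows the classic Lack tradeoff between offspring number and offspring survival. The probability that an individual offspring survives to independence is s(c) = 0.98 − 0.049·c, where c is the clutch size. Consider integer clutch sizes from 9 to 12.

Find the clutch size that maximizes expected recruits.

Expected recruits = c × s(c):
  c=9: 9 × 0.539 = 4.851
  c=10: 10 × 0.490 = 4.900
  c=11: 11 × 0.441 = 4.851
  c=12: 12 × 0.392 = 4.704
Maximum at c = 10 (4.900 recruits).

10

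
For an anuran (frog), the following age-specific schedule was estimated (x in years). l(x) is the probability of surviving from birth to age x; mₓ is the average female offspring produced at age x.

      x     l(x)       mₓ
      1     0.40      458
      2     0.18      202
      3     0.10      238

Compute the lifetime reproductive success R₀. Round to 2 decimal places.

R₀ = Σ l(x) mₓ:
  age 1: 0.40 × 458 = 183.2000
  age 2: 0.18 × 202 = 36.3600
  age 3: 0.10 × 238 = 23.8000
R₀ = 183.2000 + 36.3600 + 23.8000 = 243.3600

243.36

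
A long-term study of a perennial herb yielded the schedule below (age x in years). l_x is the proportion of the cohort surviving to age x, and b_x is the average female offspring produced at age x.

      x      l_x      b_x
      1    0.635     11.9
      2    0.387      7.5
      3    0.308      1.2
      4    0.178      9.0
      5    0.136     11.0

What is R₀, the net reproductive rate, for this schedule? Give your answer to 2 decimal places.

R₀ = Σ l_x b_x:
  age 1: 0.635 × 11.9 = 7.5565
  age 2: 0.387 × 7.5 = 2.9025
  age 3: 0.308 × 1.2 = 0.3696
  age 4: 0.178 × 9.0 = 1.6020
  age 5: 0.136 × 11.0 = 1.4960
R₀ = 7.5565 + 2.9025 + 0.3696 + 1.6020 + 1.4960 = 13.9266

13.93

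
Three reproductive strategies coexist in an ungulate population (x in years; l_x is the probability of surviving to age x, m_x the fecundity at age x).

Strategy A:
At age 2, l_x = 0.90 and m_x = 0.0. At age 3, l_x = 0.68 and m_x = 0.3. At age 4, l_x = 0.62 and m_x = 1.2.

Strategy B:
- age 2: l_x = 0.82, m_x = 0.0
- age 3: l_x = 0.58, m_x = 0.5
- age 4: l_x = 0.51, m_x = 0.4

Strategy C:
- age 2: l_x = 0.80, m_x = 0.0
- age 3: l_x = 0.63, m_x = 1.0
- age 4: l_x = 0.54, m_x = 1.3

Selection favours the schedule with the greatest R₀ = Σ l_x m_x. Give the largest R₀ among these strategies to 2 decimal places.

1.33

Strategy A: R₀ = 0.90×0.0 + 0.68×0.3 + 0.62×1.2 = 0.9480
Strategy B: R₀ = 0.82×0.0 + 0.58×0.5 + 0.51×0.4 = 0.4940
Strategy C: R₀ = 0.80×0.0 + 0.63×1.0 + 0.54×1.3 = 1.3320
Highest R₀: strategy C with 1.3320.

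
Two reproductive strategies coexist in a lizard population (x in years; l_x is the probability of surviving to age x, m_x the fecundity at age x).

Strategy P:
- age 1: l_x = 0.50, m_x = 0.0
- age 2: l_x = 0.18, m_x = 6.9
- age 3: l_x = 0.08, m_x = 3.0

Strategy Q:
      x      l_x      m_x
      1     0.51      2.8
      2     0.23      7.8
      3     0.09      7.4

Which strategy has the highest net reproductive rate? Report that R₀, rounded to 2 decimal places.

3.89

Strategy P: R₀ = 0.50×0.0 + 0.18×6.9 + 0.08×3.0 = 1.4820
Strategy Q: R₀ = 0.51×2.8 + 0.23×7.8 + 0.09×7.4 = 3.8880
Highest R₀: strategy Q with 3.8880.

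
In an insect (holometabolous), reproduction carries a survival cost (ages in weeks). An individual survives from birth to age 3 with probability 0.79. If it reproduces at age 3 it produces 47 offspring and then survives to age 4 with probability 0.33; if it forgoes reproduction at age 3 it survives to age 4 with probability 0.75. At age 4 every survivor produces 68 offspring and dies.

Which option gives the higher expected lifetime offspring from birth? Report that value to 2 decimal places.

54.86

breed at age 3: R₀ = 0.79 × (47 + 0.33 × 68) = 0.79 × 69.4400 = 54.8576
delay to age 4: R₀ = 0.79 × (0.75 × 68) = 0.79 × 51.0000 = 40.2900
Higher: breed at age 3 (54.8576).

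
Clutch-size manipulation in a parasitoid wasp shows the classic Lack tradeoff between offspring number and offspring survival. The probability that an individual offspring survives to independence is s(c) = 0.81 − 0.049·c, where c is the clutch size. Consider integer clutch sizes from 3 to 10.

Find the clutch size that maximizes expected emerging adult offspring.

Expected emerging adult offspring = c × s(c):
  c=3: 3 × 0.663 = 1.989
  c=4: 4 × 0.614 = 2.456
  c=5: 5 × 0.565 = 2.825
  c=6: 6 × 0.516 = 3.096
  c=7: 7 × 0.467 = 3.269
  c=8: 8 × 0.418 = 3.344
  c=9: 9 × 0.369 = 3.321
  c=10: 10 × 0.320 = 3.200
Maximum at c = 8 (3.344 emerging adult offspring).

8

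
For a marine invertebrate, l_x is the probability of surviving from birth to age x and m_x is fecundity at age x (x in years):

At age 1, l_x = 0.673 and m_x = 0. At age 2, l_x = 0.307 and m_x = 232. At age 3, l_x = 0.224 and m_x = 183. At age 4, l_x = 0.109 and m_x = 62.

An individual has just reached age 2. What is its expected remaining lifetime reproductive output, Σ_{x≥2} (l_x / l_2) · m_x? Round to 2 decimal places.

387.54

l_2 = 0.307. Conditional survival from age 2 to x is l_x / l_2.
  x=2: (0.307/0.307) × 232 = 232.0000
  x=3: (0.224/0.307) × 183 = 133.5244
  x=4: (0.109/0.307) × 62 = 22.0130
Sum = 232.0000 + 133.5244 + 22.0130 = 387.5375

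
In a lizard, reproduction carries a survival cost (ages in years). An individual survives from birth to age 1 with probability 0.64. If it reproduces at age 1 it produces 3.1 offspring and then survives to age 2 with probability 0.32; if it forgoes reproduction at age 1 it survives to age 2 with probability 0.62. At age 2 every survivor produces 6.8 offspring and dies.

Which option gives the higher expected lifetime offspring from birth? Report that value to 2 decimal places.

breed at age 1: R₀ = 0.64 × (3.1 + 0.32 × 6.8) = 0.64 × 5.2760 = 3.3766
delay to age 2: R₀ = 0.64 × (0.62 × 6.8) = 0.64 × 4.2160 = 2.6982
Higher: breed at age 1 (3.3766).

3.38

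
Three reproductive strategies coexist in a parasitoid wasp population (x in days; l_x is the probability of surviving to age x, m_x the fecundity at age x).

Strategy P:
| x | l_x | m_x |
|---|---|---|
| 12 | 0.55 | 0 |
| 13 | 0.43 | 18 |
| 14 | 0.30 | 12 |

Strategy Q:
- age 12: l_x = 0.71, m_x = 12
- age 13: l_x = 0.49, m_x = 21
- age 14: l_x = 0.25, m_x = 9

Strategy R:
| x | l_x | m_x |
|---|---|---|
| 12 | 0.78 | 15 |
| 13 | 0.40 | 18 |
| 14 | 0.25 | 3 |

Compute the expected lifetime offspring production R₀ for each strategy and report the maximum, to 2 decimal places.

Strategy P: R₀ = 0.55×0 + 0.43×18 + 0.30×12 = 11.3400
Strategy Q: R₀ = 0.71×12 + 0.49×21 + 0.25×9 = 21.0600
Strategy R: R₀ = 0.78×15 + 0.40×18 + 0.25×3 = 19.6500
Highest R₀: strategy Q with 21.0600.

21.06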